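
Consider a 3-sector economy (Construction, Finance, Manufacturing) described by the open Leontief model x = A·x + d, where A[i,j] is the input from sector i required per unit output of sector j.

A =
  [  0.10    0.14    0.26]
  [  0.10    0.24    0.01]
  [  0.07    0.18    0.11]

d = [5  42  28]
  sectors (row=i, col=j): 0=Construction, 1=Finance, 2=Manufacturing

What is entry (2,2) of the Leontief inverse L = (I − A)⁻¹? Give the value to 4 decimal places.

L[2,2] = 1.1631

Form M = I − A:
  [  0.90   -0.14   -0.26]
  [ -0.10    0.76   -0.01]
  [ -0.07   -0.18    0.89]
Leontief inverse L = M⁻¹:
  [  1.1710    0.2975    0.3454]
  [  0.1557    1.3589    0.0608]
  [  0.1236    0.2982    1.1631]
Total output x = L · d:
  x_0 = 1.1710·5 + 0.2975·42 + 0.3454·28 = 28.0240
  x_1 = 0.1557·5 + 1.3589·42 + 0.0608·28 = 59.5520
  x_2 = 0.1236·5 + 0.2982·42 + 1.1631·28 = 45.7090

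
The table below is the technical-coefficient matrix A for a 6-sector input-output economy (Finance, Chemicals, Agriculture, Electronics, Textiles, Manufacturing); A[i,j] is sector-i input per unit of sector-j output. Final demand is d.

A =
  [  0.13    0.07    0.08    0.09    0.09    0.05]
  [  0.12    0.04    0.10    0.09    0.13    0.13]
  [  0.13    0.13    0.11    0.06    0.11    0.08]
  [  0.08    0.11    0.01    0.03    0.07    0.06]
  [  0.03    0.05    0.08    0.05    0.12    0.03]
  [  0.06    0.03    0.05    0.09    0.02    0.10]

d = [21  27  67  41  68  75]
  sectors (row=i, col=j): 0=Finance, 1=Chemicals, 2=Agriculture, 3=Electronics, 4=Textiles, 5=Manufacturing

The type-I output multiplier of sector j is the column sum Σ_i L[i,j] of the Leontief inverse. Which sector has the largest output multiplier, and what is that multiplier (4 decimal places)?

Form M = I − A:
  [  0.87   -0.07   -0.08   -0.09   -0.09   -0.05]
  [ -0.12    0.96   -0.10   -0.09   -0.13   -0.13]
  [ -0.13   -0.13    0.89   -0.06   -0.11   -0.08]
  [ -0.08   -0.11   -0.01    0.97   -0.07   -0.06]
  [ -0.03   -0.05   -0.08   -0.05    0.88   -0.03]
  [ -0.06   -0.03   -0.05   -0.09   -0.02    0.90]
Leontief inverse L = M⁻¹:
  [  1.2197    0.1401    0.1498    0.1556    0.1792    0.1177]
  [  0.2188    1.1194    0.1795    0.1664    0.2282    0.2085]
  [  0.2412    0.2133    1.2002    0.1434    0.2214    0.1678]
  [  0.1415    0.1525    0.0602    1.0791    0.1329    0.1116]
  [  0.0880    0.0990    0.1310    0.0937    1.1856    0.0766]
  [  0.1181    0.0760    0.0916    0.1339    0.0715    1.1481]
Total output x = L · d:
  x_0 = 1.2197·21 + 0.1401·27 + 0.1498·67 + 0.1556·41 + 0.1792·68 + 0.1177·75 = 66.8269
  x_1 = 0.2188·21 + 1.1194·27 + 0.1795·67 + 0.1664·41 + 0.2282·68 + 0.2085·75 = 84.8192
  x_2 = 0.2412·21 + 0.2133·27 + 1.2002·67 + 0.1434·41 + 0.2214·68 + 0.1678·75 = 124.7592
  x_3 = 0.1415·21 + 0.1525·27 + 0.0602·67 + 1.0791·41 + 0.1329·68 + 0.1116·75 = 72.7797
  x_4 = 0.0880·21 + 0.0990·27 + 0.1310·67 + 0.0937·41 + 1.1856·68 + 0.0766·75 = 103.4991
  x_5 = 0.1181·21 + 0.0760·27 + 0.0916·67 + 0.1339·41 + 0.0715·68 + 1.1481·75 = 107.1248
Output multipliers (column sums of L):
  Finance: 2.0273
  Chemicals: 1.8003
  Agriculture: 1.8123
  Electronics: 1.7721
  Textiles: 2.0188
  Manufacturing: 1.8303

Finance (2.0273)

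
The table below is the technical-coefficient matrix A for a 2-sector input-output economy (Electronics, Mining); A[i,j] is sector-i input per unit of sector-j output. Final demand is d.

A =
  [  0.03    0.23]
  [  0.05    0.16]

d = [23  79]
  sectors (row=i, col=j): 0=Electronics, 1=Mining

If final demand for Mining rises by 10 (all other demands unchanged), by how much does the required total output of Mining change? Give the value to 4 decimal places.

Form M = I − A:
  [  0.97   -0.23]
  [ -0.05    0.84]
Leontief inverse L = M⁻¹:
  [  1.0457    0.2863]
  [  0.0622    1.2075]
Total output x = L · d:
  x_0 = 1.0457·23 + 0.2863·79 = 46.6700
  x_1 = 0.0622·23 + 1.2075·79 = 96.8256
Δx_1 = L[1,1] · Δd_1 = 1.2075 · 10 = 12.0752

12.0752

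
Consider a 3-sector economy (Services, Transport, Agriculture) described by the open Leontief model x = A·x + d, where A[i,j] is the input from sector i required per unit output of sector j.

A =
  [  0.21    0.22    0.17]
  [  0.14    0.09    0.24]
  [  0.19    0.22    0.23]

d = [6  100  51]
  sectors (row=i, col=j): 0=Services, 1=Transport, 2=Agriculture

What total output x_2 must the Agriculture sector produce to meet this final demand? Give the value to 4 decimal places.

130.5073

Form M = I − A:
  [  0.79   -0.22   -0.17]
  [ -0.14    0.91   -0.24]
  [ -0.19   -0.22    0.77]
Leontief inverse L = M⁻¹:
  [  1.4610    0.4663    0.4679]
  [  0.3459    1.2989    0.4812]
  [  0.4593    0.4862    1.5516]
Total output x = L · d:
  x_0 = 1.4610·6 + 0.4663·100 + 0.4679·51 = 79.2621
  x_1 = 0.3459·6 + 1.2989·100 + 0.4812·51 = 156.5038
  x_2 = 0.4593·6 + 0.4862·100 + 1.5516·51 = 130.5073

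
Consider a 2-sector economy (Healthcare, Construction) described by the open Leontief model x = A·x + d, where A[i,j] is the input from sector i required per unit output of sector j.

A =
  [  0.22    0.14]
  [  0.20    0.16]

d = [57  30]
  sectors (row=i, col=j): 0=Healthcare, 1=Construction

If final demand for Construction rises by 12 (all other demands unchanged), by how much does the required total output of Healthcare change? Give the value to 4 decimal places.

2.6786

Form M = I − A:
  [  0.78   -0.14]
  [ -0.20    0.84]
Leontief inverse L = M⁻¹:
  [  1.3393    0.2232]
  [  0.3189    1.2436]
Total output x = L · d:
  x_0 = 1.3393·57 + 0.2232·30 = 83.0357
  x_1 = 0.3189·57 + 1.2436·30 = 55.4847
Δx_0 = L[0,1] · Δd_1 = 0.2232 · 12 = 2.6786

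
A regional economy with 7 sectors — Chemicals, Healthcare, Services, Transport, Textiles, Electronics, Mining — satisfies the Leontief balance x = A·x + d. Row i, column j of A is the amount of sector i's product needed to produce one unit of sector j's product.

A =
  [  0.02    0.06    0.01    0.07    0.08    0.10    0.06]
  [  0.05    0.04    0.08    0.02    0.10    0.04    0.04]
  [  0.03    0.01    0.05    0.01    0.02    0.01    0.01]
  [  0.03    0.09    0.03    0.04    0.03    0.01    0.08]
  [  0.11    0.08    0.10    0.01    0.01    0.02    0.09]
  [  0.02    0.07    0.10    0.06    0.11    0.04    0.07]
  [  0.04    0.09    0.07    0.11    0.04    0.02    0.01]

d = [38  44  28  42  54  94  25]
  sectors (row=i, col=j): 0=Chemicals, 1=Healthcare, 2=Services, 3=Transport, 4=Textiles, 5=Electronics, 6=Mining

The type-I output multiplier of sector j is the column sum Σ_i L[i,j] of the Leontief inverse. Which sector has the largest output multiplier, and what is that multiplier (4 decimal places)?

Form M = I − A:
  [  0.98   -0.06   -0.01   -0.07   -0.08   -0.10   -0.06]
  [ -0.05    0.96   -0.08   -0.02   -0.10   -0.04   -0.04]
  [ -0.03   -0.01    0.95   -0.01   -0.02   -0.01   -0.01]
  [ -0.03   -0.09   -0.03    0.96   -0.03   -0.01   -0.08]
  [ -0.11   -0.08   -0.10   -0.01    0.99   -0.02   -0.09]
  [ -0.02   -0.07   -0.10   -0.06   -0.11    0.96   -0.07]
  [ -0.04   -0.09   -0.07   -0.11   -0.04   -0.02    0.99]
Leontief inverse L = M⁻¹:
  [  1.0498    0.1028    0.0547    0.0989    0.1165    0.1196    0.0954]
  [  0.0779    1.0730    0.1171    0.0421    0.1276    0.0586    0.0684]
  [  0.0386    0.0207    1.0617    0.0179    0.0299    0.0172    0.0193]
  [  0.0515    0.1195    0.0602    1.0623    0.0565    0.0253    0.1013]
  [  0.1343    0.1149    0.1357    0.0406    1.0462    0.0448    0.1157]
  [  0.0549    0.1122    0.1471    0.0876    0.1433    1.0597    0.1044]
  [  0.0645    0.1234    0.1031    0.1305    0.0699    0.0374    1.0396]
Total output x = L · d:
  x_0 = 1.0498·38 + 0.1028·44 + 0.0547·28 + 0.0989·42 + 0.1165·54 + 0.1196·94 + 0.0954·25 = 70.0198
  x_1 = 0.0779·38 + 1.0730·44 + 0.1171·28 + 0.0421·42 + 0.1276·54 + 0.0586·94 + 0.0684·25 = 69.3275
  x_2 = 0.0386·38 + 0.0207·44 + 1.0617·28 + 0.0179·42 + 0.0299·54 + 0.0172·94 + 0.0193·25 = 36.5653
  x_3 = 0.0515·38 + 0.1195·44 + 0.0602·28 + 1.0623·42 + 0.0565·54 + 0.0253·94 + 0.1013·25 = 61.4841
  x_4 = 0.1343·38 + 0.1149·44 + 0.1357·28 + 0.0406·42 + 1.0462·54 + 0.0448·94 + 0.1157·25 = 79.2651
  x_5 = 0.0549·38 + 0.1122·44 + 0.1471·28 + 0.0876·42 + 0.1433·54 + 1.0597·94 + 0.1044·25 = 124.7758
  x_6 = 0.0645·38 + 0.1234·44 + 0.1031·28 + 0.1305·42 + 0.0699·54 + 0.0374·94 + 1.0396·25 = 49.5245
Output multipliers (column sums of L):
  Chemicals: 1.4714
  Healthcare: 1.6665
  Services: 1.6797
  Transport: 1.4798
  Textiles: 1.5899
  Electronics: 1.3626
  Mining: 1.5440

Services (1.6797)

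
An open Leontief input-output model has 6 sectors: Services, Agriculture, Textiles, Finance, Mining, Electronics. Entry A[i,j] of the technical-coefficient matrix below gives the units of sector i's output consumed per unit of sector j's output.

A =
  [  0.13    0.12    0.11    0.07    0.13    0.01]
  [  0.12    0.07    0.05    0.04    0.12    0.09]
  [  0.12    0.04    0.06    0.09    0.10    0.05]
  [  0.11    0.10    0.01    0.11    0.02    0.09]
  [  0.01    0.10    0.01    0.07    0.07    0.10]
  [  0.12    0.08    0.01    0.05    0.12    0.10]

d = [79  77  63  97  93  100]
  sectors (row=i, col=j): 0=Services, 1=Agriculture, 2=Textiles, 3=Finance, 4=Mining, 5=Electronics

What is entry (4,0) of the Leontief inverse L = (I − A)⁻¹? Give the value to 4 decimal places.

L[4,0] = 0.0752

Form M = I − A:
  [  0.87   -0.12   -0.11   -0.07   -0.13   -0.01]
  [ -0.12    0.93   -0.05   -0.04   -0.12   -0.09]
  [ -0.12   -0.04    0.94   -0.09   -0.10   -0.05]
  [ -0.11   -0.10   -0.01    0.89   -0.02   -0.09]
  [ -0.01   -0.10   -0.01   -0.07    0.93   -0.10]
  [ -0.12   -0.08   -0.01   -0.05   -0.12    0.90]
Leontief inverse L = M⁻¹:
  [  1.2338    0.2139    0.1607    0.1458    0.2314    0.0843]
  [  0.2085    1.1532    0.0907    0.1027    0.2101    0.1563]
  [  0.2046    0.1189    1.0988    0.1529    0.1796    0.1105]
  [  0.2008    0.1774    0.0480    1.1686    0.1007    0.1507]
  [  0.0752    0.1585    0.0321    0.1141    1.1322    0.1557]
  [  0.2065    0.1633    0.0487    0.1104    0.2081    1.1666]
Total output x = L · d:
  x_0 = 1.2338·79 + 0.2139·77 + 0.1607·63 + 0.1458·97 + 0.2314·93 + 0.0843·100 = 168.1621
  x_1 = 0.2085·79 + 1.1532·77 + 0.0907·63 + 0.1027·97 + 0.2101·93 + 0.1563·100 = 156.1103
  x_2 = 0.2046·79 + 0.1189·77 + 1.0988·63 + 0.1529·97 + 0.1796·93 + 0.1105·100 = 137.1262
  x_3 = 0.2008·79 + 0.1774·77 + 0.0480·63 + 1.1686·97 + 0.1007·93 + 0.1507·100 = 170.3405
  x_4 = 0.0752·79 + 0.1585·77 + 0.0321·63 + 0.1141·97 + 1.1322·93 + 0.1557·100 = 152.1026
  x_5 = 0.2065·79 + 0.1633·77 + 0.0487·63 + 0.1104·97 + 0.2081·93 + 1.1666·100 = 178.6765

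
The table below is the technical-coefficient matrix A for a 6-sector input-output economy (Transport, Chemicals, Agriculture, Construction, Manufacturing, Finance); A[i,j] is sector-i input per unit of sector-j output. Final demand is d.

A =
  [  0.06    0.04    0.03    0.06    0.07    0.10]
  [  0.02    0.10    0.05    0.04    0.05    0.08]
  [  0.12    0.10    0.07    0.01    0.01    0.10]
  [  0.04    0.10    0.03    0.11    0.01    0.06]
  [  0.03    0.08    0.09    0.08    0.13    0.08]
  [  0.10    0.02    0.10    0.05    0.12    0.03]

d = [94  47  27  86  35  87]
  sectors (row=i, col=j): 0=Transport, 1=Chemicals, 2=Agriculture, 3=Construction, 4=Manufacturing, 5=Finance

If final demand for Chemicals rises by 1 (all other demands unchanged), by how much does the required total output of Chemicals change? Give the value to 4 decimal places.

1.1415

Form M = I − A:
  [  0.94   -0.04   -0.03   -0.06   -0.07   -0.10]
  [ -0.02    0.90   -0.05   -0.04   -0.05   -0.08]
  [ -0.12   -0.10    0.93   -0.01   -0.01   -0.10]
  [ -0.04   -0.10   -0.03    0.89   -0.01   -0.06]
  [ -0.03   -0.08   -0.09   -0.08    0.87   -0.08]
  [ -0.10   -0.02   -0.10   -0.05   -0.12    0.97]
Leontief inverse L = M⁻¹:
  [  1.0973    0.0805    0.0692    0.0967    0.1145    0.1423]
  [  0.0540    1.1415    0.0869    0.0706    0.0884    0.1203]
  [  0.1646    0.1439    1.1113    0.0435    0.0556    0.1507]
  [  0.0716    0.1432    0.0617    1.1449    0.0416    0.0998]
  [  0.0797    0.1424    0.1443    0.1280    1.1865    0.1406]
  [  0.1448    0.0717    0.1445    0.0908    0.1683    1.0862]
Total output x = L · d:
  x_0 = 1.0973·94 + 0.0805·47 + 0.0692·27 + 0.0967·86 + 0.1145·35 + 0.1423·87 = 133.4990
  x_1 = 0.0540·94 + 1.1415·47 + 0.0869·27 + 0.0706·86 + 0.0884·35 + 0.1203·87 = 80.7095
  x_2 = 0.1646·94 + 0.1439·47 + 1.1113·27 + 0.0435·86 + 0.0556·35 + 0.1507·87 = 71.0359
  x_3 = 0.0716·94 + 0.1432·47 + 0.0617·27 + 1.1449·86 + 0.0416·35 + 0.0998·87 = 123.7242
  x_4 = 0.0797·94 + 0.1424·47 + 0.1443·27 + 0.1280·86 + 1.1865·35 + 0.1406·87 = 82.8486
  x_5 = 0.1448·94 + 0.0717·47 + 0.1445·27 + 0.0908·86 + 0.1683·35 + 1.0862·87 = 129.0678
Δx_1 = L[1,1] · Δd_1 = 1.1415 · 1 = 1.1415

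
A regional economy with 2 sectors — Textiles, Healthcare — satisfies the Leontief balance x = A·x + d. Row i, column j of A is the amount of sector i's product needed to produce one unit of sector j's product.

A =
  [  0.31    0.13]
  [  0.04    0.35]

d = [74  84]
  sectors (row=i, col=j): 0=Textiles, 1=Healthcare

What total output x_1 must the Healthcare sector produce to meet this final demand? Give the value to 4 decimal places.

137.4239

Form M = I − A:
  [  0.69   -0.13]
  [ -0.04    0.65]
Leontief inverse L = M⁻¹:
  [  1.4663    0.2933]
  [  0.0902    1.5565]
Total output x = L · d:
  x_0 = 1.4663·74 + 0.2933·84 = 133.1378
  x_1 = 0.0902·74 + 1.5565·84 = 137.4239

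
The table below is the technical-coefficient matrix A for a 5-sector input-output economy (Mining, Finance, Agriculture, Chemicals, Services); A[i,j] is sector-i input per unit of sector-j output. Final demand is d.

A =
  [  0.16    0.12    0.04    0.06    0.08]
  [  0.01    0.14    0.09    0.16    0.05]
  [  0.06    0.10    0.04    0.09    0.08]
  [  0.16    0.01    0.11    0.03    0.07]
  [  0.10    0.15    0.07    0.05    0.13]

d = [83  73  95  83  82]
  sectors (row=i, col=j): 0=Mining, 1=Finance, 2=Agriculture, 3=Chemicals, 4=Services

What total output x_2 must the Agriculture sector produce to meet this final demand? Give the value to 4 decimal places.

148.6849

Form M = I − A:
  [  0.84   -0.12   -0.04   -0.06   -0.08]
  [ -0.01    0.86   -0.09   -0.16   -0.05]
  [ -0.06   -0.10    0.96   -0.09   -0.08]
  [ -0.16   -0.01   -0.11    0.97   -0.07]
  [ -0.10   -0.15   -0.07   -0.05    0.87]
Leontief inverse L = M⁻¹:
  [  1.2416    0.2114    0.0969    0.1282    0.1455]
  [  0.0810    1.2133    0.1508    0.2248    0.1091]
  [  0.1228    0.1685    1.0887    0.1432    0.1326]
  [  0.2326    0.0847    0.1506    1.0798    0.1270]
  [  0.1799    0.2519    0.1334    0.1271    1.2029]
Total output x = L · d:
  x_0 = 1.2416·83 + 0.2114·73 + 0.0969·95 + 0.1282·83 + 0.1455·82 = 150.2607
  x_1 = 0.0810·83 + 1.2133·73 + 0.1508·95 + 0.2248·83 + 0.1091·82 = 137.2276
  x_2 = 0.1228·83 + 0.1685·73 + 1.0887·95 + 0.1432·83 + 0.1326·82 = 148.6849
  x_3 = 0.2326·83 + 0.0847·73 + 0.1506·95 + 1.0798·83 + 0.1270·82 = 139.8270
  x_4 = 0.1799·83 + 0.2519·73 + 0.1334·95 + 0.1271·83 + 1.2029·82 = 155.1833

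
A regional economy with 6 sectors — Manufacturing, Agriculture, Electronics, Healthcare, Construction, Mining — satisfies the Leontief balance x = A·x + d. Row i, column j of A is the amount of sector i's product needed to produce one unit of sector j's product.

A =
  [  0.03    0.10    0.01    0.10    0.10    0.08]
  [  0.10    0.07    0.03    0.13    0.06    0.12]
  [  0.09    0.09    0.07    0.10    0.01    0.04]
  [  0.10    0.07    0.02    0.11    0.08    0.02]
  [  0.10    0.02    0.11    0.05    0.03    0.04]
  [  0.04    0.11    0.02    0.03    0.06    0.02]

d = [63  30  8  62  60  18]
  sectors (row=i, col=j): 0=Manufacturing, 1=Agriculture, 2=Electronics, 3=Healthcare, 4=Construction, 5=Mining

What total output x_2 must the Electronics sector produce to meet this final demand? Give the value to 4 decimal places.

36.9121

Form M = I − A:
  [  0.97   -0.10   -0.01   -0.10   -0.10   -0.08]
  [ -0.10    0.93   -0.03   -0.13   -0.06   -0.12]
  [ -0.09   -0.09    0.93   -0.10   -0.01   -0.04]
  [ -0.10   -0.07   -0.02    0.89   -0.08   -0.02]
  [ -0.10   -0.02   -0.11   -0.05    0.97   -0.04]
  [ -0.04   -0.11   -0.02   -0.03   -0.06    0.98]
Leontief inverse L = M⁻¹:
  [  1.0860    0.1496    0.0393    0.1602    0.1421    0.1176]
  [  0.1620    1.1355    0.0598    0.2027    0.1144    0.1635]
  [  0.1421    0.1441    1.0930    0.1655    0.0534    0.0794]
  [  0.1525    0.1186    0.0466    1.1722    0.1238    0.0579]
  [  0.1425    0.0672    0.1333    0.1030    1.0640    0.0708]
  [  0.0788    0.1443    0.0402    0.0749    0.0887    1.0513]
Total output x = L · d:
  x_0 = 1.0860·63 + 0.1496·30 + 0.0393·8 + 0.1602·62 + 0.1421·60 + 0.1176·18 = 93.8013
  x_1 = 0.1620·63 + 1.1355·30 + 0.0598·8 + 0.2027·62 + 0.1144·60 + 0.1635·18 = 67.1298
  x_2 = 0.1421·63 + 0.1441·30 + 1.0930·8 + 0.1655·62 + 0.0534·60 + 0.0794·18 = 36.9121
  x_3 = 0.1525·63 + 0.1186·30 + 0.0466·8 + 1.1722·62 + 0.1238·60 + 0.0579·18 = 94.6883
  x_4 = 0.1425·63 + 0.0672·30 + 0.1333·8 + 0.1030·62 + 1.0640·60 + 0.0708·18 = 83.5644
  x_5 = 0.0788·63 + 0.1443·30 + 0.0402·8 + 0.0749·62 + 0.0887·60 + 1.0513·18 = 38.4991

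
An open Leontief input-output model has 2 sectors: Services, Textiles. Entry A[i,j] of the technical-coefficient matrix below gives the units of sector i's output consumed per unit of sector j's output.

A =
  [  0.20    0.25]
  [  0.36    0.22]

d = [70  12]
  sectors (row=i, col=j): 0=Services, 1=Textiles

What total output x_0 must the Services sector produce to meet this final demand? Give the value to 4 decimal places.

Form M = I − A:
  [  0.80   -0.25]
  [ -0.36    0.78]
Leontief inverse L = M⁻¹:
  [  1.4607    0.4682]
  [  0.6742    1.4981]
Total output x = L · d:
  x_0 = 1.4607·70 + 0.4682·12 = 107.8652
  x_1 = 0.6742·70 + 1.4981·12 = 65.1685

107.8652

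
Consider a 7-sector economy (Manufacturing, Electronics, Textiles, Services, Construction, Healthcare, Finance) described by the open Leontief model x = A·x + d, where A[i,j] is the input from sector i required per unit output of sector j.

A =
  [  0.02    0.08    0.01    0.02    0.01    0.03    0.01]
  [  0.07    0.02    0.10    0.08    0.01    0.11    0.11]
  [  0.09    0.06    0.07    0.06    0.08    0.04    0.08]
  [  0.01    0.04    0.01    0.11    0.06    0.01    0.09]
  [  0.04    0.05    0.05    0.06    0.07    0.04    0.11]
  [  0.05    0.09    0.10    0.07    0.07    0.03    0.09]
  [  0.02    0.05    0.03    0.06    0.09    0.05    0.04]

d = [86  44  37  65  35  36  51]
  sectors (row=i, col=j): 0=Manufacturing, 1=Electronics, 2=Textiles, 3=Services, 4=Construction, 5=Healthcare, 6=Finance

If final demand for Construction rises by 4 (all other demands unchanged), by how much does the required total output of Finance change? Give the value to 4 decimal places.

0.4949

Form M = I − A:
  [  0.98   -0.08   -0.01   -0.02   -0.01   -0.03   -0.01]
  [ -0.07    0.98   -0.10   -0.08   -0.01   -0.11   -0.11]
  [ -0.09   -0.06    0.93   -0.06   -0.08   -0.04   -0.08]
  [ -0.01   -0.04   -0.01    0.89   -0.06   -0.01   -0.09]
  [ -0.04   -0.05   -0.05   -0.06    0.93   -0.04   -0.11]
  [ -0.05   -0.09   -0.10   -0.07   -0.07    0.97   -0.09]
  [ -0.02   -0.05   -0.03   -0.06   -0.09   -0.05    0.96]
Leontief inverse L = M⁻¹:
  [  1.0345    0.0953    0.0293    0.0415    0.0243    0.0473    0.0353]
  [  0.1038    1.0678    0.1414    0.1345    0.0604    0.1427    0.1681]
  [  0.1218    0.1024    1.1078    0.1100    0.1236    0.0743    0.1368]
  [  0.0275    0.0656    0.0324    1.1500    0.0932    0.0321    0.1320]
  [  0.0672    0.0864    0.0837    0.1063    1.1119    0.0706    0.1616]
  [  0.0864    0.1329    0.1428    0.1259    0.1181    1.0686    0.1535]
  [  0.0433    0.0799    0.0599    0.0997    0.1237    0.0750    1.0868]
Total output x = L · d:
  x_0 = 1.0345·86 + 0.0953·44 + 0.0293·37 + 0.0415·65 + 0.0243·35 + 0.0473·36 + 0.0353·51 = 101.2929
  x_1 = 0.1038·86 + 1.0678·44 + 0.1414·37 + 0.1345·65 + 0.0604·35 + 0.1427·36 + 0.1681·51 = 85.7090
  x_2 = 0.1218·86 + 0.1024·44 + 1.1078·37 + 0.1100·65 + 0.1236·35 + 0.0743·36 + 0.1368·51 = 77.0996
  x_3 = 0.0275·86 + 0.0656·44 + 0.0324·37 + 1.1500·65 + 0.0932·35 + 0.0321·36 + 0.1320·51 = 92.3567
  x_4 = 0.0672·86 + 0.0864·44 + 0.0837·37 + 0.1063·65 + 1.1119·35 + 0.0706·36 + 0.1616·51 = 69.2948
  x_5 = 0.0864·86 + 0.1329·44 + 0.1428·37 + 0.1259·65 + 0.1181·35 + 1.0686·36 + 0.1535·51 = 77.1750
  x_6 = 0.0433·86 + 0.0799·44 + 0.0599·37 + 0.0997·65 + 0.1237·35 + 0.0750·36 + 1.0868·51 = 78.3969
Δx_6 = L[6,4] · Δd_4 = 0.1237 · 4 = 0.4949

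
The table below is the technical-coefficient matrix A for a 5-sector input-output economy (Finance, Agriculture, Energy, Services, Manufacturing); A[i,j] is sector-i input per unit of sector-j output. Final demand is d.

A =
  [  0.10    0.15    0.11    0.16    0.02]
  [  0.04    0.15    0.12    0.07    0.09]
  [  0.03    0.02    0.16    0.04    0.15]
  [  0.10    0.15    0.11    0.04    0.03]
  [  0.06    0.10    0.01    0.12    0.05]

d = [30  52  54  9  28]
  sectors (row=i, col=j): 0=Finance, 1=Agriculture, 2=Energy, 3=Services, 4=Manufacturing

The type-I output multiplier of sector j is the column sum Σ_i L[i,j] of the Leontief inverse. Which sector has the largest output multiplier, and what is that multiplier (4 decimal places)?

Form M = I − A:
  [  0.90   -0.15   -0.11   -0.16   -0.02]
  [ -0.04    0.85   -0.12   -0.07   -0.09]
  [ -0.03   -0.02    0.84   -0.04   -0.15]
  [ -0.10   -0.15   -0.11    0.96   -0.03]
  [ -0.06   -0.10   -0.01   -0.12    0.95]
Leontief inverse L = M⁻¹:
  [  1.1622    0.2623    0.2213    0.2335    0.0916]
  [  0.0872    1.2386    0.2076    0.1330    0.1562]
  [  0.0687    0.0818    1.2259    0.0942    0.2057]
  [  0.1457    0.2358    0.1983    1.1029    0.0915]
  [  0.1017    0.1776    0.0738    0.1690    1.0886]
Total output x = L · d:
  x_0 = 1.1622·30 + 0.2623·52 + 0.2213·54 + 0.2335·9 + 0.0916·28 = 65.1242
  x_1 = 0.0872·30 + 1.2386·52 + 0.2076·54 + 0.1330·9 + 0.1562·28 = 83.8026
  x_2 = 0.0687·30 + 0.0818·52 + 1.2259·54 + 0.0942·9 + 0.2057·28 = 79.1234
  x_3 = 0.1457·30 + 0.2358·52 + 0.1983·54 + 1.1029·9 + 0.0915·28 = 39.8276
  x_4 = 0.1017·30 + 0.1776·52 + 0.0738·54 + 0.1690·9 + 1.0886·28 = 48.2719
Output multipliers (column sums of L):
  Finance: 1.5655
  Agriculture: 1.9960
  Energy: 1.9270
  Services: 1.7326
  Manufacturing: 1.6337

Agriculture (1.9960)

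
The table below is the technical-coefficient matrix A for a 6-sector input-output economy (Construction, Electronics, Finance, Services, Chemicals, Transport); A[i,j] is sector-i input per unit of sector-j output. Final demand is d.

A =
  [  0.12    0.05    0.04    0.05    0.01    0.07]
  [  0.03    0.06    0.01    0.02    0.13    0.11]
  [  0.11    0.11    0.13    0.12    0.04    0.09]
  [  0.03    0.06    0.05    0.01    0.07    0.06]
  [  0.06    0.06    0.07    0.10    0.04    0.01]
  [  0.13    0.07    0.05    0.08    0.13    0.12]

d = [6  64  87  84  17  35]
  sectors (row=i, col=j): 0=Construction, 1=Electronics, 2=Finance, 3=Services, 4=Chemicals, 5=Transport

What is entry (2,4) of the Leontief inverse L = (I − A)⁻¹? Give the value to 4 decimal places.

Form M = I − A:
  [  0.88   -0.05   -0.04   -0.05   -0.01   -0.07]
  [ -0.03    0.94   -0.01   -0.02   -0.13   -0.11]
  [ -0.11   -0.11    0.87   -0.12   -0.04   -0.09]
  [ -0.03   -0.06   -0.05    0.99   -0.07   -0.06]
  [ -0.06   -0.06   -0.07   -0.10    0.96   -0.01]
  [ -0.13   -0.07   -0.05   -0.08   -0.13    0.88]
Leontief inverse L = M⁻¹:
  [  1.1718    0.0878    0.0704    0.0840    0.0491    0.1177]
  [  0.0799    1.0999    0.0430    0.0618    0.1770    0.1545]
  [  0.1945    0.1815    1.1901    0.1832    0.1131    0.1736]
  [  0.0702    0.0936    0.0784    1.0436    0.1060    0.0977]
  [  0.1019    0.0986    0.1031    0.1327    1.0771    0.0523]
  [  0.2119    0.1338    0.1038    0.1422    0.1965    1.1925]
Total output x = L · d:
  x_0 = 1.1718·6 + 0.0878·64 + 0.0704·87 + 0.0840·84 + 0.0491·17 + 0.1177·35 = 30.7831
  x_1 = 0.0799·6 + 1.0999·64 + 0.0430·87 + 0.0618·84 + 0.1770·17 + 0.1545·35 = 88.2170
  x_2 = 0.1945·6 + 0.1815·64 + 1.1901·87 + 0.1832·84 + 0.1131·17 + 0.1736·35 = 139.7030
  x_3 = 0.0702·6 + 0.0936·64 + 0.0784·87 + 1.0436·84 + 0.1060·17 + 0.0977·35 = 106.1187
  x_4 = 0.1019·6 + 0.0986·64 + 0.1031·87 + 0.1327·84 + 1.0771·17 + 0.0523·35 = 47.1771
  x_5 = 0.2119·6 + 0.1338·64 + 0.1038·87 + 0.1422·84 + 0.1965·17 + 1.1925·35 = 75.8917

L[2,4] = 0.1131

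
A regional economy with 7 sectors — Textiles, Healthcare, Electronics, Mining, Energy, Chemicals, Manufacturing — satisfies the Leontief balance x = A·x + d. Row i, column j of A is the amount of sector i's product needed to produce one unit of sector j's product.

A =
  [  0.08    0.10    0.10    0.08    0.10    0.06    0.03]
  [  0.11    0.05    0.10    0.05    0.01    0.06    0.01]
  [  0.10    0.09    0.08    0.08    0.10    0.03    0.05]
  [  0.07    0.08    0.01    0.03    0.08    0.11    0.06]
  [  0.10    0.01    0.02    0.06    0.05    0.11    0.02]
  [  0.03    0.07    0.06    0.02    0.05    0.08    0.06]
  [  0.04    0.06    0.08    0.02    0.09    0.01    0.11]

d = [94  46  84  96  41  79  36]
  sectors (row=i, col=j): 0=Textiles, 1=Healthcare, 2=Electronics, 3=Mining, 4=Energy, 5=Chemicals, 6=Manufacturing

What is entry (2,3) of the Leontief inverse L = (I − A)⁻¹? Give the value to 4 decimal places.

Form M = I − A:
  [  0.92   -0.10   -0.10   -0.08   -0.10   -0.06   -0.03]
  [ -0.11    0.95   -0.10   -0.05   -0.01   -0.06   -0.01]
  [ -0.10   -0.09    0.92   -0.08   -0.10   -0.03   -0.05]
  [ -0.07   -0.08   -0.01    0.97   -0.08   -0.11   -0.06]
  [ -0.10   -0.01   -0.02   -0.06    0.95   -0.11   -0.02]
  [ -0.03   -0.07   -0.06   -0.02   -0.05    0.92   -0.06]
  [ -0.04   -0.06   -0.08   -0.02   -0.09   -0.01    0.89]
Leontief inverse L = M⁻¹:
  [  1.1597    0.1644    0.1635    0.1320    0.1656    0.1280    0.0714]
  [  0.1672    1.1032    0.1509    0.0900    0.0622    0.1064    0.0411]
  [  0.1773    0.1523    1.1419    0.1307    0.1651    0.0951    0.0908]
  [  0.1264    0.1282    0.0609    1.0662    0.1284    0.1625    0.0948]
  [  0.1468    0.0554    0.0615    0.0921    1.0960    0.1578    0.0505]
  [  0.0792    0.1119    0.1044    0.0516    0.0925    1.1210    0.0909]
  [  0.0979    0.1052    0.1289    0.0576    0.1412    0.0537    1.1460]
Total output x = L · d:
  x_0 = 1.1597·94 + 0.1644·46 + 0.1635·84 + 0.1320·96 + 0.1656·41 + 0.1280·79 + 0.0714·36 = 162.4516
  x_1 = 0.1672·94 + 1.1032·46 + 0.1509·84 + 0.0900·96 + 0.0622·41 + 0.1064·79 + 0.0411·36 = 100.2160
  x_2 = 0.1773·94 + 0.1523·46 + 1.1419·84 + 0.1307·96 + 0.1651·41 + 0.0951·79 + 0.0908·36 = 149.6804
  x_3 = 0.1264·94 + 0.1282·46 + 0.0609·84 + 1.0662·96 + 0.1284·41 + 0.1625·79 + 0.0948·36 = 146.7692
  x_4 = 0.1468·94 + 0.0554·46 + 0.0615·84 + 0.0921·96 + 1.0960·41 + 0.1578·79 + 0.0505·36 = 89.5729
  x_5 = 0.0792·94 + 0.1119·46 + 0.1044·84 + 0.0516·96 + 0.0925·41 + 1.1210·79 + 0.0909·36 = 121.9400
  x_6 = 0.0979·94 + 0.1052·46 + 0.1289·84 + 0.0576·96 + 0.1412·41 + 0.0537·79 + 1.1460·36 = 81.6874

L[2,3] = 0.1307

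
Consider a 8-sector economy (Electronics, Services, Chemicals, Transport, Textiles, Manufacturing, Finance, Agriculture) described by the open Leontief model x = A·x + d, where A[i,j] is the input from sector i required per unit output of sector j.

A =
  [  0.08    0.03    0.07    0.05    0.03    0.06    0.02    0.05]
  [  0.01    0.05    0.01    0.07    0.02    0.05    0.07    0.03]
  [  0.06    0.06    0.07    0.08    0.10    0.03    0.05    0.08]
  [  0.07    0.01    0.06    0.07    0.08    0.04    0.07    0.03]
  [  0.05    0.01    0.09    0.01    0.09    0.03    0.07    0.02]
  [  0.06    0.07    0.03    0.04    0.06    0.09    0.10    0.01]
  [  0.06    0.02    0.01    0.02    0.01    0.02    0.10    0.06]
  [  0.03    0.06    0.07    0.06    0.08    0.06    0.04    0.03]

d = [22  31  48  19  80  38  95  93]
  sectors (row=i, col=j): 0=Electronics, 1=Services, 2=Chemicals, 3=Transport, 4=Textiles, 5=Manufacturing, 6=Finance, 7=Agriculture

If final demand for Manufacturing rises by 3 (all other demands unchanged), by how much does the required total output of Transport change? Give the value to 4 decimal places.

Form M = I − A:
  [  0.92   -0.03   -0.07   -0.05   -0.03   -0.06   -0.02   -0.05]
  [ -0.01    0.95   -0.01   -0.07   -0.02   -0.05   -0.07   -0.03]
  [ -0.06   -0.06    0.93   -0.08   -0.10   -0.03   -0.05   -0.08]
  [ -0.07   -0.01   -0.06    0.93   -0.08   -0.04   -0.07   -0.03]
  [ -0.05   -0.01   -0.09   -0.01    0.91   -0.03   -0.07   -0.02]
  [ -0.06   -0.07   -0.03   -0.04   -0.06    0.91   -0.10   -0.01]
  [ -0.06   -0.02   -0.01   -0.02   -0.01   -0.02    0.90   -0.06]
  [ -0.03   -0.06   -0.07   -0.06   -0.08   -0.06   -0.04    0.97]
Leontief inverse L = M⁻¹:
  [  1.1173    0.0566    0.1064    0.0845    0.0708    0.0927    0.0609    0.0769]
  [  0.0368    1.0680    0.0321    0.0942    0.0468    0.0734    0.1070    0.0488]
  [  0.1070    0.0916    1.1193    0.1233    0.1552    0.0694    0.1062    0.1150]
  [  0.1118    0.0343    0.1000    1.1032    0.1237    0.0716    0.1167    0.0597]
  [  0.0851    0.0323    0.1250    0.0377    1.1285    0.0559    0.1104    0.0475]
  [  0.1008    0.0976    0.0638    0.0735    0.0982    1.1254    0.1535    0.0389]
  [  0.0867    0.0376    0.0325    0.0420    0.0332    0.0420    1.1319    0.0807]
  [  0.0683    0.0868    0.1078    0.0950    0.1245    0.0928    0.0887    1.0580]
Total output x = L · d:
  x_0 = 1.1173·22 + 0.0566·31 + 0.1064·48 + 0.0845·19 + 0.0708·80 + 0.0927·38 + 0.0609·95 + 0.0769·93 = 55.1797
  x_1 = 0.0368·22 + 1.0680·31 + 0.0321·48 + 0.0942·19 + 0.0468·80 + 0.0734·38 + 0.1070·95 + 0.0488·93 = 58.4840
  x_2 = 0.1070·22 + 0.0916·31 + 1.1193·48 + 0.1233·19 + 0.1552·80 + 0.0694·38 + 0.1062·95 + 0.1150·93 = 97.1002
  x_3 = 0.1118·22 + 0.0343·31 + 0.1000·48 + 1.1032·19 + 0.1237·80 + 0.0716·38 + 0.1167·95 + 0.0597·93 = 58.5395
  x_4 = 0.0851·22 + 0.0323·31 + 0.1250·48 + 0.0377·19 + 1.1285·80 + 0.0559·38 + 0.1104·95 + 0.0475·93 = 116.9056
  x_5 = 0.1008·22 + 0.0976·31 + 0.0638·48 + 0.0735·19 + 0.0982·80 + 1.1254·38 + 0.1535·95 + 0.0389·93 = 78.5280
  x_6 = 0.0867·22 + 0.0376·31 + 0.0325·48 + 0.0420·19 + 0.0332·80 + 0.0420·38 + 1.1319·95 + 0.0807·93 = 124.7224
  x_7 = 0.0683·22 + 0.0868·31 + 0.1078·48 + 0.0950·19 + 0.1245·80 + 0.0928·38 + 0.0887·95 + 1.0580·93 = 131.4710
Δx_3 = L[3,5] · Δd_5 = 0.0716 · 3 = 0.2149

0.2149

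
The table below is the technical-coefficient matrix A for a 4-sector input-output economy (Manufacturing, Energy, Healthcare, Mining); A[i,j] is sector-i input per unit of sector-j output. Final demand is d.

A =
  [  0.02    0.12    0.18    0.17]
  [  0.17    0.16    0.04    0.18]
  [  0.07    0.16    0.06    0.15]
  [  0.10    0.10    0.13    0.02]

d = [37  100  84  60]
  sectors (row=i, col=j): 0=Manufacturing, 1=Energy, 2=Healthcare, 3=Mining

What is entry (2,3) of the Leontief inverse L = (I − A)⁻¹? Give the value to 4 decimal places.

Form M = I − A:
  [  0.98   -0.12   -0.18   -0.17]
  [ -0.17    0.84   -0.04   -0.18]
  [ -0.07   -0.16    0.94   -0.15]
  [ -0.10   -0.10   -0.13    0.98]
Leontief inverse L = M⁻¹:
  [  1.1091    0.2411    0.2609    0.2766]
  [  0.2662    1.2932    0.1484    0.3064]
  [  0.1535    0.2688    1.1393    0.2504]
  [  0.1607    0.1922    0.1929    1.1131]
Total output x = L · d:
  x_0 = 1.1091·37 + 0.2411·100 + 0.2609·84 + 0.2766·60 = 103.6531
  x_1 = 0.2662·37 + 1.2932·100 + 0.1484·84 + 0.3064·60 = 170.0245
  x_2 = 0.1535·37 + 0.2688·100 + 1.1393·84 + 0.2504·60 = 143.2800
  x_3 = 0.1607·37 + 0.1922·100 + 0.1929·84 + 1.1131·60 = 108.1573

L[2,3] = 0.2504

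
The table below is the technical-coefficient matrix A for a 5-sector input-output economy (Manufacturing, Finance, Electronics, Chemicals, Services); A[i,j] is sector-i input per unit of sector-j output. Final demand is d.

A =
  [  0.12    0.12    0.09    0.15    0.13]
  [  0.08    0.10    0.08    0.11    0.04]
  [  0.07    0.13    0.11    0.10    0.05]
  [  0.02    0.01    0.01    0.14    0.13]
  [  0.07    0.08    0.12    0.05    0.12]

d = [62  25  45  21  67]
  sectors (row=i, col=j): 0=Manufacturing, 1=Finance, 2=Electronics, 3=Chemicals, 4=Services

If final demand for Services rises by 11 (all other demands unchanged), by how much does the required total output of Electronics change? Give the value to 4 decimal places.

Form M = I − A:
  [  0.88   -0.12   -0.09   -0.15   -0.13]
  [ -0.08    0.90   -0.08   -0.11   -0.04]
  [ -0.07   -0.13    0.89   -0.10   -0.05]
  [ -0.02   -0.01   -0.01    0.86   -0.13]
  [ -0.07   -0.08   -0.12   -0.05    0.88]
Leontief inverse L = M⁻¹:
  [  1.1940    0.2083    0.1742    0.2688    0.2355]
  [  0.1290    1.1594    0.1340    0.1926    0.1078]
  [  0.1255    0.1991    1.1728    0.1908    0.1224]
  [  0.0499    0.0436    0.0478    1.1936    0.1884]
  [  0.1266    0.1516    0.1887    0.1327    1.1923]
Total output x = L · d:
  x_0 = 1.1940·62 + 0.2083·25 + 0.1742·45 + 0.2688·21 + 0.2355·67 = 108.4977
  x_1 = 0.1290·62 + 1.1594·25 + 0.1340·45 + 0.1926·21 + 0.1078·67 = 54.2817
  x_2 = 0.1255·62 + 0.1991·25 + 1.1728·45 + 0.1908·21 + 0.1224·67 = 77.7454
  x_3 = 0.0499·62 + 0.0436·25 + 0.0478·45 + 1.1936·21 + 0.1884·67 = 44.0172
  x_4 = 0.1266·62 + 0.1516·25 + 0.1887·45 + 0.1327·21 + 1.1923·67 = 102.8042
Δx_2 = L[2,4] · Δd_4 = 0.1224 · 11 = 1.3466

1.3466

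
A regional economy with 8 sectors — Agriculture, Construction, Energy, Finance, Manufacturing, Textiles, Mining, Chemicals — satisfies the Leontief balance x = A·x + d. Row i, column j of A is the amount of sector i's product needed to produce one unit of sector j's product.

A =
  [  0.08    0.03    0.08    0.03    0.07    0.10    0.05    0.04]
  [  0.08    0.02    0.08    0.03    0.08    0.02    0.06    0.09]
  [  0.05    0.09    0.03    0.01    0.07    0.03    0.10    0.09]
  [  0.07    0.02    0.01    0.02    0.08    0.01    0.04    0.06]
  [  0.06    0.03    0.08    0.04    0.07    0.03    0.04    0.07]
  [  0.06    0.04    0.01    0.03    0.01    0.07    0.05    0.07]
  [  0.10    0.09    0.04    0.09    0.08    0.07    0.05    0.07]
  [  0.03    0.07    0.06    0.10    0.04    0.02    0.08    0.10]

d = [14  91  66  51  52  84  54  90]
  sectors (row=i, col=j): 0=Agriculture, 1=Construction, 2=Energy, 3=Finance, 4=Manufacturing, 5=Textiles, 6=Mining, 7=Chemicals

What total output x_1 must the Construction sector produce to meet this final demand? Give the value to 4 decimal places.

142.4907

Form M = I − A:
  [  0.92   -0.03   -0.08   -0.03   -0.07   -0.10   -0.05   -0.04]
  [ -0.08    0.98   -0.08   -0.03   -0.08   -0.02   -0.06   -0.09]
  [ -0.05   -0.09    0.97   -0.01   -0.07   -0.03   -0.10   -0.09]
  [ -0.07   -0.02   -0.01    0.98   -0.08   -0.01   -0.04   -0.06]
  [ -0.06   -0.03   -0.08   -0.04    0.93   -0.03   -0.04   -0.07]
  [ -0.06   -0.04   -0.01   -0.03   -0.01    0.93   -0.05   -0.07]
  [ -0.10   -0.09   -0.04   -0.09   -0.08   -0.07    0.95   -0.07]
  [ -0.03   -0.07   -0.06   -0.10   -0.04   -0.02   -0.08    0.90]
Leontief inverse L = M⁻¹:
  [  1.1368    0.0736    0.1226    0.0675    0.1216    0.1423    0.1015    0.1031]
  [  0.1346    1.0653    0.1255    0.0712    0.1342    0.0583    0.1122    0.1535]
  [  0.1091    0.1355    1.0788    0.0558    0.1265    0.0690    0.1524    0.1570]
  [  0.1074    0.0476    0.0429    1.0485    0.1166    0.0366    0.0727    0.1013]
  [  0.1090    0.0698    0.1199    0.0753    1.1186    0.0633    0.0871    0.1275]
  [  0.1009    0.0705    0.0406    0.0609    0.0462    1.1001    0.0862    0.1155]
  [  0.1704    0.1386    0.0951    0.1370    0.1468    0.1174    1.1109    0.1470]
  [  0.0898    0.1166    0.1052    0.1449    0.0997    0.0556    0.1349    1.1695]
Total output x = L · d:
  x_0 = 1.1368·14 + 0.0736·91 + 0.1226·66 + 0.0675·51 + 0.1216·52 + 0.1423·84 + 0.1015·54 + 0.1031·90 = 67.1807
  x_1 = 0.1346·14 + 1.0653·91 + 0.1255·66 + 0.0712·51 + 0.1342·52 + 0.0583·84 + 0.1122·54 + 0.1535·90 = 142.4907
  x_2 = 0.1091·14 + 0.1355·91 + 1.0788·66 + 0.0558·51 + 0.1265·52 + 0.0690·84 + 0.1524·54 + 0.1570·90 = 122.6323
  x_3 = 0.1074·14 + 0.0476·91 + 0.0429·66 + 1.0485·51 + 0.1166·52 + 0.0366·84 + 0.0727·54 + 0.1013·90 = 84.3193
  x_4 = 0.1090·14 + 0.0698·91 + 0.1199·66 + 0.0753·51 + 1.1186·52 + 0.0633·84 + 0.0871·54 + 0.1275·90 = 99.3054
  x_5 = 0.1009·14 + 0.0705·91 + 0.0406·66 + 0.0609·51 + 0.0462·52 + 1.1001·84 + 0.0862·54 + 0.1155·90 = 123.4732
  x_6 = 0.1704·14 + 0.1386·91 + 0.0951·66 + 0.1370·51 + 0.1468·52 + 0.1174·84 + 1.1109·54 + 0.1470·90 = 118.9745
  x_7 = 0.0898·14 + 0.1166·91 + 0.1052·66 + 0.1449·51 + 0.0997·52 + 0.0556·84 + 0.1349·54 + 1.1695·90 = 148.5992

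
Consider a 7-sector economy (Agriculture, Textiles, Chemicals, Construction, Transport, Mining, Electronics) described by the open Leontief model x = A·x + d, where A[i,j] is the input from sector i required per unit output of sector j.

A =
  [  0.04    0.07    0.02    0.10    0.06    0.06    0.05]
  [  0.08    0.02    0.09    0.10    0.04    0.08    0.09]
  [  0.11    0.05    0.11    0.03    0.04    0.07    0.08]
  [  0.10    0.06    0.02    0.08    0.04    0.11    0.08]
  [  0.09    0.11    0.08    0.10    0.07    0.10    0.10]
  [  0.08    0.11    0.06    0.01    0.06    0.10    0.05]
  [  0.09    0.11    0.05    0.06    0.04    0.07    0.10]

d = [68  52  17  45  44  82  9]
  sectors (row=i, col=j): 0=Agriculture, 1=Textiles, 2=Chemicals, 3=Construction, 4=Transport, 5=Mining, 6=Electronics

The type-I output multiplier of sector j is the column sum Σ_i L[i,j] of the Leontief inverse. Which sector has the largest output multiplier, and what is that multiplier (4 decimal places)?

Mining (2.1696)

Form M = I − A:
  [  0.96   -0.07   -0.02   -0.10   -0.06   -0.06   -0.05]
  [ -0.08    0.98   -0.09   -0.10   -0.04   -0.08   -0.09]
  [ -0.11   -0.05    0.89   -0.03   -0.04   -0.07   -0.08]
  [ -0.10   -0.06   -0.02    0.92   -0.04   -0.11   -0.08]
  [ -0.09   -0.11   -0.08   -0.10    0.93   -0.10   -0.10]
  [ -0.08   -0.11   -0.06   -0.01   -0.06    0.90   -0.05]
  [ -0.09   -0.11   -0.05   -0.06   -0.04   -0.07    0.90]
Leontief inverse L = M⁻¹:
  [  1.1070    0.1303    0.0656    0.1562    0.0998    0.1294    0.1125]
  [  0.1625    1.0962    0.1464    0.1637    0.0885    0.1623    0.1651]
  [  0.1886    0.1223    1.1687    0.0930    0.0878    0.1474    0.1528]
  [  0.1773    0.1349    0.0727    1.1449    0.0885    0.1911    0.1520]
  [  0.1970    0.2066    0.1567    0.1875    1.1337    0.2081    0.1997]
  [  0.1556    0.1793    0.1190    0.0726    0.1071    1.1769    0.1209]
  [  0.1737    0.1859    0.1104    0.1311    0.0903    0.1545    1.1794]
Total output x = L · d:
  x_0 = 1.1070·68 + 0.1303·52 + 0.0656·17 + 0.1562·45 + 0.0998·44 + 0.1294·82 + 0.1125·9 = 106.2121
  x_1 = 0.1625·68 + 1.0962·52 + 0.1464·17 + 0.1637·45 + 0.0885·44 + 0.1623·82 + 0.1651·9 = 96.6008
  x_2 = 0.1886·68 + 0.1223·52 + 1.1687·17 + 0.0930·45 + 0.0878·44 + 0.1474·82 + 0.1528·9 = 60.5635
  x_3 = 0.1773·68 + 0.1349·52 + 0.0727·17 + 1.1449·45 + 0.0885·44 + 0.1911·82 + 0.1520·9 = 92.7544
  x_4 = 0.1970·68 + 0.2066·52 + 0.1567·17 + 0.1875·45 + 1.1337·44 + 0.2081·82 + 0.1997·9 = 103.9861
  x_5 = 0.1556·68 + 0.1793·52 + 0.1190·17 + 0.0726·45 + 0.1071·44 + 1.1769·82 + 0.1209·9 = 127.4992
  x_6 = 0.1737·68 + 0.1859·52 + 0.1104·17 + 0.1311·45 + 0.0903·44 + 0.1545·82 + 1.1794·9 = 56.5145
Output multipliers (column sums of L):
  Agriculture: 2.1618
  Textiles: 2.0556
  Chemicals: 1.8395
  Construction: 1.9491
  Transport: 1.6956
  Mining: 2.1696
  Electronics: 2.0825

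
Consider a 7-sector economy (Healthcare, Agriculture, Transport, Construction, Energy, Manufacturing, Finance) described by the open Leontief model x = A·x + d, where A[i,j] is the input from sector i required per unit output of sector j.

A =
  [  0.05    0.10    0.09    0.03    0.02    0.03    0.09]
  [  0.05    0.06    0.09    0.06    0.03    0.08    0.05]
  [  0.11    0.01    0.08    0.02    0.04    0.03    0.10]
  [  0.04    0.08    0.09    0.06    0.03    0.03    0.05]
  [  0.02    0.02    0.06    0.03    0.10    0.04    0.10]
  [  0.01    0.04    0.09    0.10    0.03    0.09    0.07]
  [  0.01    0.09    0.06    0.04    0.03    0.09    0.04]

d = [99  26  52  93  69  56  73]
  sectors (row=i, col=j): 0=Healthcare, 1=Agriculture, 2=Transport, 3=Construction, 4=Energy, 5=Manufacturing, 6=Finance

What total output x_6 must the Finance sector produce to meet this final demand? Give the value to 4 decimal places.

108.7387

Form M = I − A:
  [  0.95   -0.10   -0.09   -0.03   -0.02   -0.03   -0.09]
  [ -0.05    0.94   -0.09   -0.06   -0.03   -0.08   -0.05]
  [ -0.11   -0.01    0.92   -0.02   -0.04   -0.03   -0.10]
  [ -0.04   -0.08   -0.09    0.94   -0.03   -0.03   -0.05]
  [ -0.02   -0.02   -0.06   -0.03    0.90   -0.04   -0.10]
  [ -0.01   -0.04   -0.09   -0.10   -0.03    0.91   -0.07]
  [ -0.01   -0.09   -0.06   -0.04   -0.03   -0.09    0.96]
Leontief inverse L = M⁻¹:
  [  1.0823    0.1389    0.1441    0.0611    0.0440    0.0701    0.1366]
  [  0.0822    1.0980    0.1465    0.0945    0.0554    0.1195    0.0996]
  [  0.1390    0.0490    1.1300    0.0468    0.0636    0.0650    0.1471]
  [  0.0710    0.1146    0.1406    1.0890    0.0532    0.0646    0.0942]
  [  0.0433    0.0515    0.1051    0.0570    1.1277    0.0751    0.1436]
  [  0.0412    0.0782    0.1471    0.1366    0.0563    1.1307    0.1187]
  [  0.0358    0.1212    0.1088    0.0724    0.0524    0.1270    1.0812]
Total output x = L · d:
  x_0 = 1.0823·99 + 0.1389·26 + 0.1441·52 + 0.0611·93 + 0.0440·69 + 0.0701·56 + 0.1366·73 = 140.8702
  x_1 = 0.0822·99 + 1.0980·26 + 0.1465·52 + 0.0945·93 + 0.0554·69 + 0.1195·56 + 0.0996·73 = 70.8740
  x_2 = 0.1390·99 + 0.0490·26 + 1.1300·52 + 0.0468·93 + 0.0636·69 + 0.0650·56 + 0.1471·73 = 96.9121
  x_3 = 0.0710·99 + 0.1146·26 + 0.1406·52 + 1.0890·93 + 0.0532·69 + 0.0646·56 + 0.0942·73 = 132.7663
  x_4 = 0.0433·99 + 0.0515·26 + 0.1051·52 + 0.0570·93 + 1.1277·69 + 0.0751·56 + 0.1436·73 = 108.8885
  x_5 = 0.0412·99 + 0.0782·26 + 0.1471·52 + 0.1366·93 + 0.0563·69 + 1.1307·56 + 0.1187·73 = 102.3305
  x_6 = 0.0358·99 + 0.1212·26 + 0.1088·52 + 0.0724·93 + 0.0524·69 + 0.1270·56 + 1.0812·73 = 108.7387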